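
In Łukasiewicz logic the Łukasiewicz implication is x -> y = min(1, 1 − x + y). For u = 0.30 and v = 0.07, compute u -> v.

u -> v = min(1, 1 − 0.30 + 0.07) = min(1, 0.77) = 0.77
For comparison, the Gödel implication (1 if x ≤ y else y) would give 0.07.

0.77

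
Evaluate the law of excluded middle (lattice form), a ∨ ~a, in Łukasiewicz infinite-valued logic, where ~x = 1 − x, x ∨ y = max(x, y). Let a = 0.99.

~a = 1 − 0.99 = 0.01
a ∨ ~a = max(0.99, 0.01) = 0.99
(The value 0.99 < 1 shows this instance is not satisfied; not a Ł∞-tautology — its value is max(a, 1−a).)

0.99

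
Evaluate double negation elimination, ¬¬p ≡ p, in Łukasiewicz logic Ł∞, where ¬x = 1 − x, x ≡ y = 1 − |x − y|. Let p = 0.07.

1.00

¬p = 1 − 0.07 = 0.93
¬¬p = 1 − 0.93 = 0.07
¬¬p ≡ p = 1 − |0.07 − 0.07| = 1 − 0.00 = 1.00
(As expected: always 1 in Ł∞ since negation is involutive.)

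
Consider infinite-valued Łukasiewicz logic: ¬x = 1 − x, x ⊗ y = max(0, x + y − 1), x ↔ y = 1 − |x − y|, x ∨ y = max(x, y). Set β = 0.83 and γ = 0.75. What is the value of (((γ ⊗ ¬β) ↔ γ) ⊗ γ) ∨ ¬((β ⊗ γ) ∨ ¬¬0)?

¬β = 1 − 0.83 = 0.17
γ ⊗ ¬β = max(0, 0.75 + 0.17 − 1) = max(0, -0.08) = 0.00
(γ ⊗ ¬β) ↔ γ = 1 − |0.00 − 0.75| = 1 − 0.75 = 0.25
((γ ⊗ ¬β) ↔ γ) ⊗ γ = max(0, 0.25 + 0.75 − 1) = max(0, 0.00) = 0.00
β ⊗ γ = max(0, 0.83 + 0.75 − 1) = max(0, 0.58) = 0.58
¬0 = 1 − 0.00 = 1.00
¬¬0 = 1 − 1.00 = 0.00
(β ⊗ γ) ∨ ¬¬0 = max(0.58, 0.00) = 0.58
¬((β ⊗ γ) ∨ ¬¬0) = 1 − 0.58 = 0.42
(((γ ⊗ ¬β) ↔ γ) ⊗ γ) ∨ ¬((β ⊗ γ) ∨ ¬¬0) = max(0.00, 0.42) = 0.42

0.42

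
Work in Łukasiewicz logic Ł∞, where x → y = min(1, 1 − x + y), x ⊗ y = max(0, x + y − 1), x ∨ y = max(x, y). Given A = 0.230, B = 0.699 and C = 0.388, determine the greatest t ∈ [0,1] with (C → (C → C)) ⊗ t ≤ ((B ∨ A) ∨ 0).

C → C = min(1, 1 − 0.388 + 0.388) = min(1, 1.000) = 1.000
C → (C → C) = min(1, 1 − 0.388 + 1.000) = min(1, 1.612) = 1.000
So the left factor is C → (C → C) = 1.000.
B ∨ A = max(0.699, 0.230) = 0.699
(B ∨ A) ∨ 0 = max(0.699, 0.000) = 0.699
So the right-hand bound is (B ∨ A) ∨ 0 = 0.699.
The residuum of the Łukasiewicz t-norm gives the supremum: min(1, 1 − 1.000 + 0.699).
1 − 1.000 + 0.699 = 0.699, so t = min(1, 0.699) = 0.699.
Check: 1.000 ⊗ 0.699 = max(0, 0.699) = 0.699 ≤ 0.699.

0.699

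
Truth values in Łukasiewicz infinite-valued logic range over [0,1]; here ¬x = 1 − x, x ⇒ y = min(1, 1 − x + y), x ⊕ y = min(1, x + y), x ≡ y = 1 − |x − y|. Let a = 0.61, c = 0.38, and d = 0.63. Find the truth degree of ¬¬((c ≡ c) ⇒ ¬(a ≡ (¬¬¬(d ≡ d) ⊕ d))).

c ≡ c = 1 − |0.38 − 0.38| = 1 − 0.00 = 1.00
d ≡ d = 1 − |0.63 − 0.63| = 1 − 0.00 = 1.00
¬(d ≡ d) = 1 − 1.00 = 0.00
¬¬(d ≡ d) = 1 − 0.00 = 1.00
¬¬¬(d ≡ d) = 1 − 1.00 = 0.00
¬¬¬(d ≡ d) ⊕ d = min(1, 0.00 + 0.63) = min(1, 0.63) = 0.63
a ≡ (¬¬¬(d ≡ d) ⊕ d) = 1 − |0.61 − 0.63| = 1 − 0.02 = 0.98
¬(a ≡ (¬¬¬(d ≡ d) ⊕ d)) = 1 − 0.98 = 0.02
(c ≡ c) ⇒ ¬(a ≡ (¬¬¬(d ≡ d) ⊕ d)) = min(1, 1 − 1.00 + 0.02) = min(1, 0.02) = 0.02
¬((c ≡ c) ⇒ ¬(a ≡ (¬¬¬(d ≡ d) ⊕ d))) = 1 − 0.02 = 0.98
¬¬((c ≡ c) ⇒ ¬(a ≡ (¬¬¬(d ≡ d) ⊕ d))) = 1 − 0.98 = 0.02

0.02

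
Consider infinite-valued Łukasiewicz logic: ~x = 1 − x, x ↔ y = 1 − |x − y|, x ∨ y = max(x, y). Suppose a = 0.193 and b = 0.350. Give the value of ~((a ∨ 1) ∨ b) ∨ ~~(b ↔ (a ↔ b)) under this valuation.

a ∨ 1 = max(0.193, 1.000) = 1.000
(a ∨ 1) ∨ b = max(1.000, 0.350) = 1.000
~((a ∨ 1) ∨ b) = 1 − 1.000 = 0.000
a ↔ b = 1 − |0.193 − 0.350| = 1 − 0.157 = 0.843
b ↔ (a ↔ b) = 1 − |0.350 − 0.843| = 1 − 0.493 = 0.507
~(b ↔ (a ↔ b)) = 1 − 0.507 = 0.493
~~(b ↔ (a ↔ b)) = 1 − 0.493 = 0.507
~((a ∨ 1) ∨ b) ∨ ~~(b ↔ (a ↔ b)) = max(0.000, 0.507) = 0.507

0.507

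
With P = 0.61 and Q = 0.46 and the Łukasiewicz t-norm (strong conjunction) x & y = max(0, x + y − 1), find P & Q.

0.07

P & Q = max(0, 0.61 + 0.46 − 1) = max(0, 0.07) = 0.07
For comparison, the Gödel (minimum) t-norm min(x, y) would give 0.46.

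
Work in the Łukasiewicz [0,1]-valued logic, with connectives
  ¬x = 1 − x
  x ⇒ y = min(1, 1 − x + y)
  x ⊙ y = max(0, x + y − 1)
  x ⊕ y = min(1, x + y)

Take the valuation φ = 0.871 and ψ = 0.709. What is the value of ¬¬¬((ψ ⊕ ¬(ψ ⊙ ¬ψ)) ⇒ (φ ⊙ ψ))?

¬ψ = 1 − 0.709 = 0.291
ψ ⊙ ¬ψ = max(0, 0.709 + 0.291 − 1) = max(0, 0.000) = 0.000
¬(ψ ⊙ ¬ψ) = 1 − 0.000 = 1.000
ψ ⊕ ¬(ψ ⊙ ¬ψ) = min(1, 0.709 + 1.000) = min(1, 1.709) = 1.000
φ ⊙ ψ = max(0, 0.871 + 0.709 − 1) = max(0, 0.580) = 0.580
(ψ ⊕ ¬(ψ ⊙ ¬ψ)) ⇒ (φ ⊙ ψ) = min(1, 1 − 1.000 + 0.580) = min(1, 0.580) = 0.580
¬((ψ ⊕ ¬(ψ ⊙ ¬ψ)) ⇒ (φ ⊙ ψ)) = 1 − 0.580 = 0.420
¬¬((ψ ⊕ ¬(ψ ⊙ ¬ψ)) ⇒ (φ ⊙ ψ)) = 1 − 0.420 = 0.580
¬¬¬((ψ ⊕ ¬(ψ ⊙ ¬ψ)) ⇒ (φ ⊙ ψ)) = 1 − 0.580 = 0.420

0.420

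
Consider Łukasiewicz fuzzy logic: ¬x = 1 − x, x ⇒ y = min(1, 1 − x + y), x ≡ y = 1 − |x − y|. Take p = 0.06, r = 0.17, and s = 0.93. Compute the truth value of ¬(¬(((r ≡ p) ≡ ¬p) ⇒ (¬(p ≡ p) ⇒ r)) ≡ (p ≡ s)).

r ≡ p = 1 − |0.17 − 0.06| = 1 − 0.11 = 0.89
¬p = 1 − 0.06 = 0.94
(r ≡ p) ≡ ¬p = 1 − |0.89 − 0.94| = 1 − 0.05 = 0.95
p ≡ p = 1 − |0.06 − 0.06| = 1 − 0.00 = 1.00
¬(p ≡ p) = 1 − 1.00 = 0.00
¬(p ≡ p) ⇒ r = min(1, 1 − 0.00 + 0.17) = min(1, 1.17) = 1.00
((r ≡ p) ≡ ¬p) ⇒ (¬(p ≡ p) ⇒ r) = min(1, 1 − 0.95 + 1.00) = min(1, 1.05) = 1.00
¬(((r ≡ p) ≡ ¬p) ⇒ (¬(p ≡ p) ⇒ r)) = 1 − 1.00 = 0.00
p ≡ s = 1 − |0.06 − 0.93| = 1 − 0.87 = 0.13
¬(((r ≡ p) ≡ ¬p) ⇒ (¬(p ≡ p) ⇒ r)) ≡ (p ≡ s) = 1 − |0.00 − 0.13| = 1 − 0.13 = 0.87
¬(¬(((r ≡ p) ≡ ¬p) ⇒ (¬(p ≡ p) ⇒ r)) ≡ (p ≡ s)) = 1 − 0.87 = 0.13

0.13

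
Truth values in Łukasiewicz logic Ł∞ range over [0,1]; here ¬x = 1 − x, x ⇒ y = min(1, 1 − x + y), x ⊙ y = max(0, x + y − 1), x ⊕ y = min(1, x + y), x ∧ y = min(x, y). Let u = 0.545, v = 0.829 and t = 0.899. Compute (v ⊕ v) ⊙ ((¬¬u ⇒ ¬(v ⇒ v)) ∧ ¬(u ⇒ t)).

v ⊕ v = min(1, 0.829 + 0.829) = min(1, 1.658) = 1.000
¬u = 1 − 0.545 = 0.455
¬¬u = 1 − 0.455 = 0.545
v ⇒ v = min(1, 1 − 0.829 + 0.829) = min(1, 1.000) = 1.000
¬(v ⇒ v) = 1 − 1.000 = 0.000
¬¬u ⇒ ¬(v ⇒ v) = min(1, 1 − 0.545 + 0.000) = min(1, 0.455) = 0.455
u ⇒ t = min(1, 1 − 0.545 + 0.899) = min(1, 1.354) = 1.000
¬(u ⇒ t) = 1 − 1.000 = 0.000
(¬¬u ⇒ ¬(v ⇒ v)) ∧ ¬(u ⇒ t) = min(0.455, 0.000) = 0.000
(v ⊕ v) ⊙ ((¬¬u ⇒ ¬(v ⇒ v)) ∧ ¬(u ⇒ t)) = max(0, 1.000 + 0.000 − 1) = max(0, 0.000) = 0.000

0.000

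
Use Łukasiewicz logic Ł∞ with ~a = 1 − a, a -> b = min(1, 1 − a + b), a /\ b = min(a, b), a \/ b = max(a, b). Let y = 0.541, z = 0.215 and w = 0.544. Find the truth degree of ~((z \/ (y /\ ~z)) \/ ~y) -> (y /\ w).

~z = 1 − 0.215 = 0.785
y /\ ~z = min(0.541, 0.785) = 0.541
z \/ (y /\ ~z) = max(0.215, 0.541) = 0.541
~y = 1 − 0.541 = 0.459
(z \/ (y /\ ~z)) \/ ~y = max(0.541, 0.459) = 0.541
~((z \/ (y /\ ~z)) \/ ~y) = 1 − 0.541 = 0.459
y /\ w = min(0.541, 0.544) = 0.541
~((z \/ (y /\ ~z)) \/ ~y) -> (y /\ w) = min(1, 1 − 0.459 + 0.541) = min(1, 1.082) = 1.000

1.000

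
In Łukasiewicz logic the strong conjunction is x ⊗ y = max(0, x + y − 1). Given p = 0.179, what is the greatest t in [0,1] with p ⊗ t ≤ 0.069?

0.890

The residuum of the Łukasiewicz t-norm gives the supremum: min(1, 1 − 0.179 + 0.069).
1 − 0.179 + 0.069 = 0.890, so t = min(1, 0.890) = 0.890.
Check: 0.179 ⊗ 0.890 = max(0, 0.069) = 0.069 ≤ 0.069.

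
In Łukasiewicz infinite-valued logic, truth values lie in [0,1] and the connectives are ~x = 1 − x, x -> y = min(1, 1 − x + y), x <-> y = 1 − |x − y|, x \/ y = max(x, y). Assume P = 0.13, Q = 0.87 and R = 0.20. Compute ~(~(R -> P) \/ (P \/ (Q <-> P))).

0.74

R -> P = min(1, 1 − 0.20 + 0.13) = min(1, 0.93) = 0.93
~(R -> P) = 1 − 0.93 = 0.07
Q <-> P = 1 − |0.87 − 0.13| = 1 − 0.74 = 0.26
P \/ (Q <-> P) = max(0.13, 0.26) = 0.26
~(R -> P) \/ (P \/ (Q <-> P)) = max(0.07, 0.26) = 0.26
~(~(R -> P) \/ (P \/ (Q <-> P))) = 1 − 0.26 = 0.74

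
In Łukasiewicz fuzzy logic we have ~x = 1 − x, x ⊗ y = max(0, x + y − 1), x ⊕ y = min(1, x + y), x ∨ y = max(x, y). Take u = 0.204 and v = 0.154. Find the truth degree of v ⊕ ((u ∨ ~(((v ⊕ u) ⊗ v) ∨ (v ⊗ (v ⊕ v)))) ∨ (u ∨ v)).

1.000

v ⊕ u = min(1, 0.154 + 0.204) = min(1, 0.358) = 0.358
(v ⊕ u) ⊗ v = max(0, 0.358 + 0.154 − 1) = max(0, -0.488) = 0.000
v ⊕ v = min(1, 0.154 + 0.154) = min(1, 0.308) = 0.308
v ⊗ (v ⊕ v) = max(0, 0.154 + 0.308 − 1) = max(0, -0.538) = 0.000
((v ⊕ u) ⊗ v) ∨ (v ⊗ (v ⊕ v)) = max(0.000, 0.000) = 0.000
~(((v ⊕ u) ⊗ v) ∨ (v ⊗ (v ⊕ v))) = 1 − 0.000 = 1.000
u ∨ ~(((v ⊕ u) ⊗ v) ∨ (v ⊗ (v ⊕ v))) = max(0.204, 1.000) = 1.000
u ∨ v = max(0.204, 0.154) = 0.204
(u ∨ ~(((v ⊕ u) ⊗ v) ∨ (v ⊗ (v ⊕ v)))) ∨ (u ∨ v) = max(1.000, 0.204) = 1.000
v ⊕ ((u ∨ ~(((v ⊕ u) ⊗ v) ∨ (v ⊗ (v ⊕ v)))) ∨ (u ∨ v)) = min(1, 0.154 + 1.000) = min(1, 1.154) = 1.000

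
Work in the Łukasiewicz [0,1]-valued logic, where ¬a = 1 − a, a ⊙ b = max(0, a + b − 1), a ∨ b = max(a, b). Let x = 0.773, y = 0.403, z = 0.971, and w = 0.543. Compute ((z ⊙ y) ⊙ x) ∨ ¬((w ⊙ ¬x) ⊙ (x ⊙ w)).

z ⊙ y = max(0, 0.971 + 0.403 − 1) = max(0, 0.374) = 0.374
(z ⊙ y) ⊙ x = max(0, 0.374 + 0.773 − 1) = max(0, 0.147) = 0.147
¬x = 1 − 0.773 = 0.227
w ⊙ ¬x = max(0, 0.543 + 0.227 − 1) = max(0, -0.230) = 0.000
x ⊙ w = max(0, 0.773 + 0.543 − 1) = max(0, 0.316) = 0.316
(w ⊙ ¬x) ⊙ (x ⊙ w) = max(0, 0.000 + 0.316 − 1) = max(0, -0.684) = 0.000
¬((w ⊙ ¬x) ⊙ (x ⊙ w)) = 1 − 0.000 = 1.000
((z ⊙ y) ⊙ x) ∨ ¬((w ⊙ ¬x) ⊙ (x ⊙ w)) = max(0.147, 1.000) = 1.000

1.000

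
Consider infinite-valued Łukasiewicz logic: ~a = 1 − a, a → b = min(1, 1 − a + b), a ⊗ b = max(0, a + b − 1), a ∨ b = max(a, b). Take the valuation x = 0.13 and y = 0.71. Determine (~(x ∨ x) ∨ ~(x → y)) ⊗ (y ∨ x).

x ∨ x = max(0.13, 0.13) = 0.13
~(x ∨ x) = 1 − 0.13 = 0.87
x → y = min(1, 1 − 0.13 + 0.71) = min(1, 1.58) = 1.00
~(x → y) = 1 − 1.00 = 0.00
~(x ∨ x) ∨ ~(x → y) = max(0.87, 0.00) = 0.87
y ∨ x = max(0.71, 0.13) = 0.71
(~(x ∨ x) ∨ ~(x → y)) ⊗ (y ∨ x) = max(0, 0.87 + 0.71 − 1) = max(0, 0.58) = 0.58

0.58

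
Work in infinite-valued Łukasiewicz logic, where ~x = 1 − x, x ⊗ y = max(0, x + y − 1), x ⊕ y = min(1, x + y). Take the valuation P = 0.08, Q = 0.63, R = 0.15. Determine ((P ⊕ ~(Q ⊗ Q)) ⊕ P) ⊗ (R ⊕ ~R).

Q ⊗ Q = max(0, 0.63 + 0.63 − 1) = max(0, 0.26) = 0.26
~(Q ⊗ Q) = 1 − 0.26 = 0.74
P ⊕ ~(Q ⊗ Q) = min(1, 0.08 + 0.74) = min(1, 0.82) = 0.82
(P ⊕ ~(Q ⊗ Q)) ⊕ P = min(1, 0.82 + 0.08) = min(1, 0.90) = 0.90
~R = 1 − 0.15 = 0.85
R ⊕ ~R = min(1, 0.15 + 0.85) = min(1, 1.00) = 1.00
((P ⊕ ~(Q ⊗ Q)) ⊕ P) ⊗ (R ⊕ ~R) = max(0, 0.90 + 1.00 − 1) = max(0, 0.90) = 0.90

0.90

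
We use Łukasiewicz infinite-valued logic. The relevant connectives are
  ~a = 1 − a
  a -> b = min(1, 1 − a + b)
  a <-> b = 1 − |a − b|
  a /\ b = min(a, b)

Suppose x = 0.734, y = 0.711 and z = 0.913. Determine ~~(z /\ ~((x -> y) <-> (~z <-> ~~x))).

x -> y = min(1, 1 − 0.734 + 0.711) = min(1, 0.977) = 0.977
~z = 1 − 0.913 = 0.087
~x = 1 − 0.734 = 0.266
~~x = 1 − 0.266 = 0.734
~z <-> ~~x = 1 − |0.087 − 0.734| = 1 − 0.647 = 0.353
(x -> y) <-> (~z <-> ~~x) = 1 − |0.977 − 0.353| = 1 − 0.624 = 0.376
~((x -> y) <-> (~z <-> ~~x)) = 1 − 0.376 = 0.624
z /\ ~((x -> y) <-> (~z <-> ~~x)) = min(0.913, 0.624) = 0.624
~(z /\ ~((x -> y) <-> (~z <-> ~~x))) = 1 − 0.624 = 0.376
~~(z /\ ~((x -> y) <-> (~z <-> ~~x))) = 1 − 0.376 = 0.624

0.624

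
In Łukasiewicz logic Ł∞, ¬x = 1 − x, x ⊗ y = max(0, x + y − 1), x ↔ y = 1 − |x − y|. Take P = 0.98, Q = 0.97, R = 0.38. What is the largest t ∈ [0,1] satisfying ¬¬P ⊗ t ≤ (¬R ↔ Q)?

¬P = 1 − 0.98 = 0.02
¬¬P = 1 − 0.02 = 0.98
So the left factor is ¬¬P = 0.98.
¬R = 1 − 0.38 = 0.62
¬R ↔ Q = 1 − |0.62 − 0.97| = 1 − 0.35 = 0.65
So the right-hand bound is ¬R ↔ Q = 0.65.
The residuum of the Łukasiewicz t-norm gives the supremum: min(1, 1 − 0.98 + 0.65).
1 − 0.98 + 0.65 = 0.67, so t = min(1, 0.67) = 0.67.
Check: 0.98 ⊗ 0.67 = max(0, 0.65) = 0.65 ≤ 0.65.

0.67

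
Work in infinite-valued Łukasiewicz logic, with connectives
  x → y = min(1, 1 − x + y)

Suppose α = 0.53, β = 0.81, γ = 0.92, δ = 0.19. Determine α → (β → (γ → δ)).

γ → δ = min(1, 1 − 0.92 + 0.19) = min(1, 0.27) = 0.27
β → (γ → δ) = min(1, 1 − 0.81 + 0.27) = min(1, 0.46) = 0.46
α → (β → (γ → δ)) = min(1, 1 − 0.53 + 0.46) = min(1, 0.93) = 0.93

0.93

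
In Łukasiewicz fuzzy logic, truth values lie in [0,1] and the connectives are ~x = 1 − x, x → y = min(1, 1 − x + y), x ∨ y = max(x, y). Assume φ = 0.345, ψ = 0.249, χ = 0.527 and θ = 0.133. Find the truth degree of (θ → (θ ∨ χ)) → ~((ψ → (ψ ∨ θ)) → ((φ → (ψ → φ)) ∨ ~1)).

0.000

θ ∨ χ = max(0.133, 0.527) = 0.527
θ → (θ ∨ χ) = min(1, 1 − 0.133 + 0.527) = min(1, 1.394) = 1.000
ψ ∨ θ = max(0.249, 0.133) = 0.249
ψ → (ψ ∨ θ) = min(1, 1 − 0.249 + 0.249) = min(1, 1.000) = 1.000
ψ → φ = min(1, 1 − 0.249 + 0.345) = min(1, 1.096) = 1.000
φ → (ψ → φ) = min(1, 1 − 0.345 + 1.000) = min(1, 1.655) = 1.000
~1 = 1 − 1.000 = 0.000
(φ → (ψ → φ)) ∨ ~1 = max(1.000, 0.000) = 1.000
(ψ → (ψ ∨ θ)) → ((φ → (ψ → φ)) ∨ ~1) = min(1, 1 − 1.000 + 1.000) = min(1, 1.000) = 1.000
~((ψ → (ψ ∨ θ)) → ((φ → (ψ → φ)) ∨ ~1)) = 1 − 1.000 = 0.000
(θ → (θ ∨ χ)) → ~((ψ → (ψ ∨ θ)) → ((φ → (ψ → φ)) ∨ ~1)) = min(1, 1 − 1.000 + 0.000) = min(1, 0.000) = 0.000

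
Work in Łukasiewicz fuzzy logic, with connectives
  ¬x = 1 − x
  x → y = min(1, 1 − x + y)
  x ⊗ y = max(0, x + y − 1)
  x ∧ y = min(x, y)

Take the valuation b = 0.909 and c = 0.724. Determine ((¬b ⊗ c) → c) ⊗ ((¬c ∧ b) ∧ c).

¬b = 1 − 0.909 = 0.091
¬b ⊗ c = max(0, 0.091 + 0.724 − 1) = max(0, -0.185) = 0.000
(¬b ⊗ c) → c = min(1, 1 − 0.000 + 0.724) = min(1, 1.724) = 1.000
¬c = 1 − 0.724 = 0.276
¬c ∧ b = min(0.276, 0.909) = 0.276
(¬c ∧ b) ∧ c = min(0.276, 0.724) = 0.276
((¬b ⊗ c) → c) ⊗ ((¬c ∧ b) ∧ c) = max(0, 1.000 + 0.276 − 1) = max(0, 0.276) = 0.276

0.276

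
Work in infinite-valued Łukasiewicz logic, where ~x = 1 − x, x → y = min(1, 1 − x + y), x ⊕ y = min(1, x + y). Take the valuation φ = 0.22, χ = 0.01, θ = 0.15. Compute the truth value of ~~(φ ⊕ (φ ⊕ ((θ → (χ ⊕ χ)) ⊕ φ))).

χ ⊕ χ = min(1, 0.01 + 0.01) = min(1, 0.02) = 0.02
θ → (χ ⊕ χ) = min(1, 1 − 0.15 + 0.02) = min(1, 0.87) = 0.87
(θ → (χ ⊕ χ)) ⊕ φ = min(1, 0.87 + 0.22) = min(1, 1.09) = 1.00
φ ⊕ ((θ → (χ ⊕ χ)) ⊕ φ) = min(1, 0.22 + 1.00) = min(1, 1.22) = 1.00
φ ⊕ (φ ⊕ ((θ → (χ ⊕ χ)) ⊕ φ)) = min(1, 0.22 + 1.00) = min(1, 1.22) = 1.00
~(φ ⊕ (φ ⊕ ((θ → (χ ⊕ χ)) ⊕ φ))) = 1 − 1.00 = 0.00
~~(φ ⊕ (φ ⊕ ((θ → (χ ⊕ χ)) ⊕ φ))) = 1 − 0.00 = 1.00

1.00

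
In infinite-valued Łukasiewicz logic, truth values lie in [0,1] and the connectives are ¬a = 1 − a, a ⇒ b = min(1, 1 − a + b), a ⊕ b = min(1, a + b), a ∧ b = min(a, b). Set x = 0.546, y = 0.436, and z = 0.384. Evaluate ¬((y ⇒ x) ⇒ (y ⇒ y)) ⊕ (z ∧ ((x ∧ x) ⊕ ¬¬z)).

y ⇒ x = min(1, 1 − 0.436 + 0.546) = min(1, 1.110) = 1.000
y ⇒ y = min(1, 1 − 0.436 + 0.436) = min(1, 1.000) = 1.000
(y ⇒ x) ⇒ (y ⇒ y) = min(1, 1 − 1.000 + 1.000) = min(1, 1.000) = 1.000
¬((y ⇒ x) ⇒ (y ⇒ y)) = 1 − 1.000 = 0.000
x ∧ x = min(0.546, 0.546) = 0.546
¬z = 1 − 0.384 = 0.616
¬¬z = 1 − 0.616 = 0.384
(x ∧ x) ⊕ ¬¬z = min(1, 0.546 + 0.384) = min(1, 0.930) = 0.930
z ∧ ((x ∧ x) ⊕ ¬¬z) = min(0.384, 0.930) = 0.384
¬((y ⇒ x) ⇒ (y ⇒ y)) ⊕ (z ∧ ((x ∧ x) ⊕ ¬¬z)) = min(1, 0.000 + 0.384) = min(1, 0.384) = 0.384

0.384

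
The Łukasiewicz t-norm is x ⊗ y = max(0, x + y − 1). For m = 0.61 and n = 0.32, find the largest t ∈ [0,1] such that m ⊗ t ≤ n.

The residuum of the Łukasiewicz t-norm gives the supremum: min(1, 1 − 0.61 + 0.32).
1 − 0.61 + 0.32 = 0.71, so t = min(1, 0.71) = 0.71.
Check: 0.61 ⊗ 0.71 = max(0, 0.32) = 0.32 ≤ 0.32.

0.71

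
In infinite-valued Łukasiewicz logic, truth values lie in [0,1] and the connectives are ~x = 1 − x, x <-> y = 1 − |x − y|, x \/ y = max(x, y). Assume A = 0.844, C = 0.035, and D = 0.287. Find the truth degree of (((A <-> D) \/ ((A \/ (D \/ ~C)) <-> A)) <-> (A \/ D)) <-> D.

A <-> D = 1 − |0.844 − 0.287| = 1 − 0.557 = 0.443
~C = 1 − 0.035 = 0.965
D \/ ~C = max(0.287, 0.965) = 0.965
A \/ (D \/ ~C) = max(0.844, 0.965) = 0.965
(A \/ (D \/ ~C)) <-> A = 1 − |0.965 − 0.844| = 1 − 0.121 = 0.879
(A <-> D) \/ ((A \/ (D \/ ~C)) <-> A) = max(0.443, 0.879) = 0.879
A \/ D = max(0.844, 0.287) = 0.844
((A <-> D) \/ ((A \/ (D \/ ~C)) <-> A)) <-> (A \/ D) = 1 − |0.879 − 0.844| = 1 − 0.035 = 0.965
(((A <-> D) \/ ((A \/ (D \/ ~C)) <-> A)) <-> (A \/ D)) <-> D = 1 − |0.965 − 0.287| = 1 − 0.678 = 0.322

0.322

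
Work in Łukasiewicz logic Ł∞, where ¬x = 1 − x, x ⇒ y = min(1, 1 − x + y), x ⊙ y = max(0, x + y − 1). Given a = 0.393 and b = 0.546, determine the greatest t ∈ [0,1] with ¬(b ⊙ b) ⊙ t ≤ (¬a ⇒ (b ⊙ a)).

b ⊙ b = max(0, 0.546 + 0.546 − 1) = max(0, 0.092) = 0.092
¬(b ⊙ b) = 1 − 0.092 = 0.908
So the left factor is ¬(b ⊙ b) = 0.908.
¬a = 1 − 0.393 = 0.607
b ⊙ a = max(0, 0.546 + 0.393 − 1) = max(0, -0.061) = 0.000
¬a ⇒ (b ⊙ a) = min(1, 1 − 0.607 + 0.000) = min(1, 0.393) = 0.393
So the right-hand bound is ¬a ⇒ (b ⊙ a) = 0.393.
The residuum of the Łukasiewicz t-norm gives the supremum: min(1, 1 − 0.908 + 0.393).
1 − 0.908 + 0.393 = 0.485, so t = min(1, 0.485) = 0.485.
Check: 0.908 ⊙ 0.485 = max(0, 0.393) = 0.393 ≤ 0.393.

0.485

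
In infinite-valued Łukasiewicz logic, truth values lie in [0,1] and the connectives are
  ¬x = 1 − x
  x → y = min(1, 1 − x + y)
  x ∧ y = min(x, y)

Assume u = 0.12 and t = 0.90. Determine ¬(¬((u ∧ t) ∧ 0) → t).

u ∧ t = min(0.12, 0.90) = 0.12
(u ∧ t) ∧ 0 = min(0.12, 0.00) = 0.00
¬((u ∧ t) ∧ 0) = 1 − 0.00 = 1.00
¬((u ∧ t) ∧ 0) → t = min(1, 1 − 1.00 + 0.90) = min(1, 0.90) = 0.90
¬(¬((u ∧ t) ∧ 0) → t) = 1 − 0.90 = 0.10

0.10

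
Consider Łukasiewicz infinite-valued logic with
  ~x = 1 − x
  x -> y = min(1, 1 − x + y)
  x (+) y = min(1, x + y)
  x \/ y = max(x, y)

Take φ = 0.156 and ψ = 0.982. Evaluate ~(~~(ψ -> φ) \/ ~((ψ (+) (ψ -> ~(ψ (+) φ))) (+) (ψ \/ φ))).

0.826

ψ -> φ = min(1, 1 − 0.982 + 0.156) = min(1, 0.174) = 0.174
~(ψ -> φ) = 1 − 0.174 = 0.826
~~(ψ -> φ) = 1 − 0.826 = 0.174
ψ (+) φ = min(1, 0.982 + 0.156) = min(1, 1.138) = 1.000
~(ψ (+) φ) = 1 − 1.000 = 0.000
ψ -> ~(ψ (+) φ) = min(1, 1 − 0.982 + 0.000) = min(1, 0.018) = 0.018
ψ (+) (ψ -> ~(ψ (+) φ)) = min(1, 0.982 + 0.018) = min(1, 1.000) = 1.000
ψ \/ φ = max(0.982, 0.156) = 0.982
(ψ (+) (ψ -> ~(ψ (+) φ))) (+) (ψ \/ φ) = min(1, 1.000 + 0.982) = min(1, 1.982) = 1.000
~((ψ (+) (ψ -> ~(ψ (+) φ))) (+) (ψ \/ φ)) = 1 − 1.000 = 0.000
~~(ψ -> φ) \/ ~((ψ (+) (ψ -> ~(ψ (+) φ))) (+) (ψ \/ φ)) = max(0.174, 0.000) = 0.174
~(~~(ψ -> φ) \/ ~((ψ (+) (ψ -> ~(ψ (+) φ))) (+) (ψ \/ φ))) = 1 − 0.174 = 0.826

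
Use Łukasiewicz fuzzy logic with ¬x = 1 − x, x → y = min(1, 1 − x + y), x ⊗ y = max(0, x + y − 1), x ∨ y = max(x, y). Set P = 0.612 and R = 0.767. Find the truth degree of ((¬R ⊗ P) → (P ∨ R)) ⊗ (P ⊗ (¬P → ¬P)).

¬R = 1 − 0.767 = 0.233
¬R ⊗ P = max(0, 0.233 + 0.612 − 1) = max(0, -0.155) = 0.000
P ∨ R = max(0.612, 0.767) = 0.767
(¬R ⊗ P) → (P ∨ R) = min(1, 1 − 0.000 + 0.767) = min(1, 1.767) = 1.000
¬P = 1 − 0.612 = 0.388
¬P → ¬P = min(1, 1 − 0.388 + 0.388) = min(1, 1.000) = 1.000
P ⊗ (¬P → ¬P) = max(0, 0.612 + 1.000 − 1) = max(0, 0.612) = 0.612
((¬R ⊗ P) → (P ∨ R)) ⊗ (P ⊗ (¬P → ¬P)) = max(0, 1.000 + 0.612 − 1) = max(0, 0.612) = 0.612

0.612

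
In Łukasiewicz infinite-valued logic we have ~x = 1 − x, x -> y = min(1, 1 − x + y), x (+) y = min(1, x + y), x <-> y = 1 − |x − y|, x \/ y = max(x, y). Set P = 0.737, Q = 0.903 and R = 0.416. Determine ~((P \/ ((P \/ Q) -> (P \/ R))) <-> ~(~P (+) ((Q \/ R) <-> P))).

P \/ Q = max(0.737, 0.903) = 0.903
P \/ R = max(0.737, 0.416) = 0.737
(P \/ Q) -> (P \/ R) = min(1, 1 − 0.903 + 0.737) = min(1, 0.834) = 0.834
P \/ ((P \/ Q) -> (P \/ R)) = max(0.737, 0.834) = 0.834
~P = 1 − 0.737 = 0.263
Q \/ R = max(0.903, 0.416) = 0.903
(Q \/ R) <-> P = 1 − |0.903 − 0.737| = 1 − 0.166 = 0.834
~P (+) ((Q \/ R) <-> P) = min(1, 0.263 + 0.834) = min(1, 1.097) = 1.000
~(~P (+) ((Q \/ R) <-> P)) = 1 − 1.000 = 0.000
(P \/ ((P \/ Q) -> (P \/ R))) <-> ~(~P (+) ((Q \/ R) <-> P)) = 1 − |0.834 − 0.000| = 1 − 0.834 = 0.166
~((P \/ ((P \/ Q) -> (P \/ R))) <-> ~(~P (+) ((Q \/ R) <-> P))) = 1 − 0.166 = 0.834

0.834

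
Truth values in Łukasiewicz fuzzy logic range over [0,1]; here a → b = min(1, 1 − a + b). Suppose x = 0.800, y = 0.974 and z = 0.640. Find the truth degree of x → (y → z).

0.866

y → z = min(1, 1 − 0.974 + 0.640) = min(1, 0.666) = 0.666
x → (y → z) = min(1, 1 − 0.800 + 0.666) = min(1, 0.866) = 0.866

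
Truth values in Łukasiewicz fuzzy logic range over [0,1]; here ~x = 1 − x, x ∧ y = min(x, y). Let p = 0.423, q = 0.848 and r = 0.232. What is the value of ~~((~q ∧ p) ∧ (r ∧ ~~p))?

~q = 1 − 0.848 = 0.152
~q ∧ p = min(0.152, 0.423) = 0.152
~p = 1 − 0.423 = 0.577
~~p = 1 − 0.577 = 0.423
r ∧ ~~p = min(0.232, 0.423) = 0.232
(~q ∧ p) ∧ (r ∧ ~~p) = min(0.152, 0.232) = 0.152
~((~q ∧ p) ∧ (r ∧ ~~p)) = 1 − 0.152 = 0.848
~~((~q ∧ p) ∧ (r ∧ ~~p)) = 1 − 0.848 = 0.152

0.152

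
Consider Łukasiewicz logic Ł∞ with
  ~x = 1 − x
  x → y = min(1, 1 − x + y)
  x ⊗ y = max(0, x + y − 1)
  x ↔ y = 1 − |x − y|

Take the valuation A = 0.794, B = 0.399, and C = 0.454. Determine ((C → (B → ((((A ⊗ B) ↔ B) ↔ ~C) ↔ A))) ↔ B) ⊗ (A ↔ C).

0.059

A ⊗ B = max(0, 0.794 + 0.399 − 1) = max(0, 0.193) = 0.193
(A ⊗ B) ↔ B = 1 − |0.193 − 0.399| = 1 − 0.206 = 0.794
~C = 1 − 0.454 = 0.546
((A ⊗ B) ↔ B) ↔ ~C = 1 − |0.794 − 0.546| = 1 − 0.248 = 0.752
(((A ⊗ B) ↔ B) ↔ ~C) ↔ A = 1 − |0.752 − 0.794| = 1 − 0.042 = 0.958
B → ((((A ⊗ B) ↔ B) ↔ ~C) ↔ A) = min(1, 1 − 0.399 + 0.958) = min(1, 1.559) = 1.000
C → (B → ((((A ⊗ B) ↔ B) ↔ ~C) ↔ A)) = min(1, 1 − 0.454 + 1.000) = min(1, 1.546) = 1.000
(C → (B → ((((A ⊗ B) ↔ B) ↔ ~C) ↔ A))) ↔ B = 1 − |1.000 − 0.399| = 1 − 0.601 = 0.399
A ↔ C = 1 − |0.794 − 0.454| = 1 − 0.340 = 0.660
((C → (B → ((((A ⊗ B) ↔ B) ↔ ~C) ↔ A))) ↔ B) ⊗ (A ↔ C) = max(0, 0.399 + 0.660 − 1) = max(0, 0.059) = 0.059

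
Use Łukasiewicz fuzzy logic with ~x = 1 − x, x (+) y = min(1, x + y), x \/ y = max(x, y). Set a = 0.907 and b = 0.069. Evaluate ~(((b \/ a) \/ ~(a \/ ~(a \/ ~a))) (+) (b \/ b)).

b \/ a = max(0.069, 0.907) = 0.907
~a = 1 − 0.907 = 0.093
a \/ ~a = max(0.907, 0.093) = 0.907
~(a \/ ~a) = 1 − 0.907 = 0.093
a \/ ~(a \/ ~a) = max(0.907, 0.093) = 0.907
~(a \/ ~(a \/ ~a)) = 1 − 0.907 = 0.093
(b \/ a) \/ ~(a \/ ~(a \/ ~a)) = max(0.907, 0.093) = 0.907
b \/ b = max(0.069, 0.069) = 0.069
((b \/ a) \/ ~(a \/ ~(a \/ ~a))) (+) (b \/ b) = min(1, 0.907 + 0.069) = min(1, 0.976) = 0.976
~(((b \/ a) \/ ~(a \/ ~(a \/ ~a))) (+) (b \/ b)) = 1 − 0.976 = 0.024

0.024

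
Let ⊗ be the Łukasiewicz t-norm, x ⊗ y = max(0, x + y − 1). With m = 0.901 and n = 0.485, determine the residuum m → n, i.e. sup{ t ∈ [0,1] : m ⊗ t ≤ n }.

0.584

The residuum of the Łukasiewicz t-norm gives the supremum: min(1, 1 − 0.901 + 0.485).
1 − 0.901 + 0.485 = 0.584, so t = min(1, 0.584) = 0.584.
Check: 0.901 ⊗ 0.584 = max(0, 0.485) = 0.485 ≤ 0.485.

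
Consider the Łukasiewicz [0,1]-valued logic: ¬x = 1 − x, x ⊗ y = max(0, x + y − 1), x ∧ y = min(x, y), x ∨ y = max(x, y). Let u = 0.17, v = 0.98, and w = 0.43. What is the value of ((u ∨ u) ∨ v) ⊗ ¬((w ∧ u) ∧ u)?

u ∨ u = max(0.17, 0.17) = 0.17
(u ∨ u) ∨ v = max(0.17, 0.98) = 0.98
w ∧ u = min(0.43, 0.17) = 0.17
(w ∧ u) ∧ u = min(0.17, 0.17) = 0.17
¬((w ∧ u) ∧ u) = 1 − 0.17 = 0.83
((u ∨ u) ∨ v) ⊗ ¬((w ∧ u) ∧ u) = max(0, 0.98 + 0.83 − 1) = max(0, 0.81) = 0.81

0.81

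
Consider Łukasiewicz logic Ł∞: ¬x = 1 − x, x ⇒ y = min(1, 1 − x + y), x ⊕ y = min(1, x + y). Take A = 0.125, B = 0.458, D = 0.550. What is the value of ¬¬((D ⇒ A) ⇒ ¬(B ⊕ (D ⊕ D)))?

0.425

D ⇒ A = min(1, 1 − 0.550 + 0.125) = min(1, 0.575) = 0.575
D ⊕ D = min(1, 0.550 + 0.550) = min(1, 1.100) = 1.000
B ⊕ (D ⊕ D) = min(1, 0.458 + 1.000) = min(1, 1.458) = 1.000
¬(B ⊕ (D ⊕ D)) = 1 − 1.000 = 0.000
(D ⇒ A) ⇒ ¬(B ⊕ (D ⊕ D)) = min(1, 1 − 0.575 + 0.000) = min(1, 0.425) = 0.425
¬((D ⇒ A) ⇒ ¬(B ⊕ (D ⊕ D))) = 1 − 0.425 = 0.575
¬¬((D ⇒ A) ⇒ ¬(B ⊕ (D ⊕ D))) = 1 − 0.575 = 0.425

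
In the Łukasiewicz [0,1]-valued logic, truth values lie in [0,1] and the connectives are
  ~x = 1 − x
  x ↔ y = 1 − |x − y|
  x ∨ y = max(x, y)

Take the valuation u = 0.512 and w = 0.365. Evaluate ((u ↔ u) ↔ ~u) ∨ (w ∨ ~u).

0.488

u ↔ u = 1 − |0.512 − 0.512| = 1 − 0.000 = 1.000
~u = 1 − 0.512 = 0.488
(u ↔ u) ↔ ~u = 1 − |1.000 − 0.488| = 1 − 0.512 = 0.488
w ∨ ~u = max(0.365, 0.488) = 0.488
((u ↔ u) ↔ ~u) ∨ (w ∨ ~u) = max(0.488, 0.488) = 0.488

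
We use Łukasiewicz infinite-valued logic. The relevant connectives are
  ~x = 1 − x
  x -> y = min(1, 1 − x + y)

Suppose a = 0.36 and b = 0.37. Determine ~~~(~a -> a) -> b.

1.00

~a = 1 − 0.36 = 0.64
~a -> a = min(1, 1 − 0.64 + 0.36) = min(1, 0.72) = 0.72
~(~a -> a) = 1 − 0.72 = 0.28
~~(~a -> a) = 1 − 0.28 = 0.72
~~~(~a -> a) = 1 − 0.72 = 0.28
~~~(~a -> a) -> b = min(1, 1 − 0.28 + 0.37) = min(1, 1.09) = 1.00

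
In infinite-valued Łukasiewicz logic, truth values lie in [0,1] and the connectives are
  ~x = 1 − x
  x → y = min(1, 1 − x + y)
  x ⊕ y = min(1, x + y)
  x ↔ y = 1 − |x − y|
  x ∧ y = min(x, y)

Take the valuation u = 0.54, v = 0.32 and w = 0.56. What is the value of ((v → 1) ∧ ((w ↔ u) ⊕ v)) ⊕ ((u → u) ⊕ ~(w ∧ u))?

v → 1 = min(1, 1 − 0.32 + 1.00) = min(1, 1.68) = 1.00
w ↔ u = 1 − |0.56 − 0.54| = 1 − 0.02 = 0.98
(w ↔ u) ⊕ v = min(1, 0.98 + 0.32) = min(1, 1.30) = 1.00
(v → 1) ∧ ((w ↔ u) ⊕ v) = min(1.00, 1.00) = 1.00
u → u = min(1, 1 − 0.54 + 0.54) = min(1, 1.00) = 1.00
w ∧ u = min(0.56, 0.54) = 0.54
~(w ∧ u) = 1 − 0.54 = 0.46
(u → u) ⊕ ~(w ∧ u) = min(1, 1.00 + 0.46) = min(1, 1.46) = 1.00
((v → 1) ∧ ((w ↔ u) ⊕ v)) ⊕ ((u → u) ⊕ ~(w ∧ u)) = min(1, 1.00 + 1.00) = min(1, 2.00) = 1.00

1.00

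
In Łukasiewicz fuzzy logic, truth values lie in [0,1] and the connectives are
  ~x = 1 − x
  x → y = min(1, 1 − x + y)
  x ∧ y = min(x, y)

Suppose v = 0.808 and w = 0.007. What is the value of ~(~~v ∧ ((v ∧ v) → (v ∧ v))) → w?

~v = 1 − 0.808 = 0.192
~~v = 1 − 0.192 = 0.808
v ∧ v = min(0.808, 0.808) = 0.808
(v ∧ v) → (v ∧ v) = min(1, 1 − 0.808 + 0.808) = min(1, 1.000) = 1.000
~~v ∧ ((v ∧ v) → (v ∧ v)) = min(0.808, 1.000) = 0.808
~(~~v ∧ ((v ∧ v) → (v ∧ v))) = 1 − 0.808 = 0.192
~(~~v ∧ ((v ∧ v) → (v ∧ v))) → w = min(1, 1 − 0.192 + 0.007) = min(1, 0.815) = 0.815

0.815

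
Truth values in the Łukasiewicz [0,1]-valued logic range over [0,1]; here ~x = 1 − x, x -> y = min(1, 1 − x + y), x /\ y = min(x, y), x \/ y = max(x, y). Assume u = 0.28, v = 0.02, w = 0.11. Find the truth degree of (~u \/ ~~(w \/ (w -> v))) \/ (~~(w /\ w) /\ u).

~u = 1 − 0.28 = 0.72
w -> v = min(1, 1 − 0.11 + 0.02) = min(1, 0.91) = 0.91
w \/ (w -> v) = max(0.11, 0.91) = 0.91
~(w \/ (w -> v)) = 1 − 0.91 = 0.09
~~(w \/ (w -> v)) = 1 − 0.09 = 0.91
~u \/ ~~(w \/ (w -> v)) = max(0.72, 0.91) = 0.91
w /\ w = min(0.11, 0.11) = 0.11
~(w /\ w) = 1 − 0.11 = 0.89
~~(w /\ w) = 1 − 0.89 = 0.11
~~(w /\ w) /\ u = min(0.11, 0.28) = 0.11
(~u \/ ~~(w \/ (w -> v))) \/ (~~(w /\ w) /\ u) = max(0.91, 0.11) = 0.91

0.91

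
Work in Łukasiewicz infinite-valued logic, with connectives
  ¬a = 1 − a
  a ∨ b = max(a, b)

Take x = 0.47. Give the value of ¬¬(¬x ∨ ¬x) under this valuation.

¬x = 1 − 0.47 = 0.53
¬x ∨ ¬x = max(0.53, 0.53) = 0.53
¬(¬x ∨ ¬x) = 1 − 0.53 = 0.47
¬¬(¬x ∨ ¬x) = 1 − 0.47 = 0.53

0.53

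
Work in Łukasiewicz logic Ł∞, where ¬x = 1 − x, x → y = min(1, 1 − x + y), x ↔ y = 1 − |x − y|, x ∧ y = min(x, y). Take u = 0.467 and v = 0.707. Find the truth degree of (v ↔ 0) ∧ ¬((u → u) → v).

v ↔ 0 = 1 − |0.707 − 0.000| = 1 − 0.707 = 0.293
u → u = min(1, 1 − 0.467 + 0.467) = min(1, 1.000) = 1.000
(u → u) → v = min(1, 1 − 1.000 + 0.707) = min(1, 0.707) = 0.707
¬((u → u) → v) = 1 − 0.707 = 0.293
(v ↔ 0) ∧ ¬((u → u) → v) = min(0.293, 0.293) = 0.293

0.293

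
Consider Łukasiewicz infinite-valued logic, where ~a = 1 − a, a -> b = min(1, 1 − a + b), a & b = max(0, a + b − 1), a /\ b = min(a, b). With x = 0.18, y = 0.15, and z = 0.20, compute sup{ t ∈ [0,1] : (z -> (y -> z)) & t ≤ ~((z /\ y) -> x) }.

0.00

y -> z = min(1, 1 − 0.15 + 0.20) = min(1, 1.05) = 1.00
z -> (y -> z) = min(1, 1 − 0.20 + 1.00) = min(1, 1.80) = 1.00
So the left factor is z -> (y -> z) = 1.00.
z /\ y = min(0.20, 0.15) = 0.15
(z /\ y) -> x = min(1, 1 − 0.15 + 0.18) = min(1, 1.03) = 1.00
~((z /\ y) -> x) = 1 − 1.00 = 0.00
So the right-hand bound is ~((z /\ y) -> x) = 0.00.
The residuum of the Łukasiewicz t-norm gives the supremum: min(1, 1 − 1.00 + 0.00).
1 − 1.00 + 0.00 = 0.00, so t = min(1, 0.00) = 0.00.
Check: 1.00 & 0.00 = max(0, 0.00) = 0.00 ≤ 0.00.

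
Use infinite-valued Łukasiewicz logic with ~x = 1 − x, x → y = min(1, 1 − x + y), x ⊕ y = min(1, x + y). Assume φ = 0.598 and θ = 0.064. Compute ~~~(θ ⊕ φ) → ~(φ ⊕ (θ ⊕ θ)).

0.936

θ ⊕ φ = min(1, 0.064 + 0.598) = min(1, 0.662) = 0.662
~(θ ⊕ φ) = 1 − 0.662 = 0.338
~~(θ ⊕ φ) = 1 − 0.338 = 0.662
~~~(θ ⊕ φ) = 1 − 0.662 = 0.338
θ ⊕ θ = min(1, 0.064 + 0.064) = min(1, 0.128) = 0.128
φ ⊕ (θ ⊕ θ) = min(1, 0.598 + 0.128) = min(1, 0.726) = 0.726
~(φ ⊕ (θ ⊕ θ)) = 1 − 0.726 = 0.274
~~~(θ ⊕ φ) → ~(φ ⊕ (θ ⊕ θ)) = min(1, 1 − 0.338 + 0.274) = min(1, 0.936) = 0.936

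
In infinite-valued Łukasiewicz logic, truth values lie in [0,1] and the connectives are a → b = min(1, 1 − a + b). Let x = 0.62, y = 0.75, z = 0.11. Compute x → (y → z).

y → z = min(1, 1 − 0.75 + 0.11) = min(1, 0.36) = 0.36
x → (y → z) = min(1, 1 − 0.62 + 0.36) = min(1, 0.74) = 0.74

0.74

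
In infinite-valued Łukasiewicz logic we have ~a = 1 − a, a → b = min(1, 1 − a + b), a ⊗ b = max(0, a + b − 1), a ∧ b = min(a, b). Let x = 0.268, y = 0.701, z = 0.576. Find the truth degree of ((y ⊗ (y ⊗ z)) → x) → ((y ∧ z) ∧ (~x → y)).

0.576

y ⊗ z = max(0, 0.701 + 0.576 − 1) = max(0, 0.277) = 0.277
y ⊗ (y ⊗ z) = max(0, 0.701 + 0.277 − 1) = max(0, -0.022) = 0.000
(y ⊗ (y ⊗ z)) → x = min(1, 1 − 0.000 + 0.268) = min(1, 1.268) = 1.000
y ∧ z = min(0.701, 0.576) = 0.576
~x = 1 − 0.268 = 0.732
~x → y = min(1, 1 − 0.732 + 0.701) = min(1, 0.969) = 0.969
(y ∧ z) ∧ (~x → y) = min(0.576, 0.969) = 0.576
((y ⊗ (y ⊗ z)) → x) → ((y ∧ z) ∧ (~x → y)) = min(1, 1 − 1.000 + 0.576) = min(1, 0.576) = 0.576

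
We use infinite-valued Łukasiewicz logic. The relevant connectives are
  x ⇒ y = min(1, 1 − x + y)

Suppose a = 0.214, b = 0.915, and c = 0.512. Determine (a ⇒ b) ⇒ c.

0.512

a ⇒ b = min(1, 1 − 0.214 + 0.915) = min(1, 1.701) = 1.000
(a ⇒ b) ⇒ c = min(1, 1 − 1.000 + 0.512) = min(1, 0.512) = 0.512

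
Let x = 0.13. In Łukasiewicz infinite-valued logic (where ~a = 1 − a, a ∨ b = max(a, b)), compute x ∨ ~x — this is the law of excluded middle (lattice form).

0.87

~x = 1 − 0.13 = 0.87
x ∨ ~x = max(0.13, 0.87) = 0.87
(The value 0.87 < 1 shows this instance is not satisfied; not a Ł∞-tautology — its value is max(a, 1−a).)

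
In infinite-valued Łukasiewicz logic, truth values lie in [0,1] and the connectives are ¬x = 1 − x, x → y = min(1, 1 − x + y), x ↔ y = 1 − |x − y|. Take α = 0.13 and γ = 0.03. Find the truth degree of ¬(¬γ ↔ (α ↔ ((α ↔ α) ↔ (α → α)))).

¬γ = 1 − 0.03 = 0.97
α ↔ α = 1 − |0.13 − 0.13| = 1 − 0.00 = 1.00
α → α = min(1, 1 − 0.13 + 0.13) = min(1, 1.00) = 1.00
(α ↔ α) ↔ (α → α) = 1 − |1.00 − 1.00| = 1 − 0.00 = 1.00
α ↔ ((α ↔ α) ↔ (α → α)) = 1 − |0.13 − 1.00| = 1 − 0.87 = 0.13
¬γ ↔ (α ↔ ((α ↔ α) ↔ (α → α))) = 1 − |0.97 − 0.13| = 1 − 0.84 = 0.16
¬(¬γ ↔ (α ↔ ((α ↔ α) ↔ (α → α)))) = 1 − 0.16 = 0.84

0.84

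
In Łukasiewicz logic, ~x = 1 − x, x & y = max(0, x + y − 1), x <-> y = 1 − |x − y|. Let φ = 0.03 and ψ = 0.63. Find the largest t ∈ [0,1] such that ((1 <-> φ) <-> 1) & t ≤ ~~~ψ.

1 <-> φ = 1 − |1.00 − 0.03| = 1 − 0.97 = 0.03
(1 <-> φ) <-> 1 = 1 − |0.03 − 1.00| = 1 − 0.97 = 0.03
So the left factor is (1 <-> φ) <-> 1 = 0.03.
~ψ = 1 − 0.63 = 0.37
~~ψ = 1 − 0.37 = 0.63
~~~ψ = 1 − 0.63 = 0.37
So the right-hand bound is ~~~ψ = 0.37.
The residuum of the Łukasiewicz t-norm gives the supremum: min(1, 1 − 0.03 + 0.37).
1 − 0.03 + 0.37 = 1.34, so t = min(1, 1.34) = 1.00.
Check: 0.03 & 1.00 = max(0, 0.03) = 0.03 ≤ 0.37.

1.00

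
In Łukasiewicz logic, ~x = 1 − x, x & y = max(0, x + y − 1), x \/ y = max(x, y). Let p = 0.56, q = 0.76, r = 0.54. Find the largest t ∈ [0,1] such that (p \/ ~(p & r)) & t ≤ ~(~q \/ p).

0.54

p & r = max(0, 0.56 + 0.54 − 1) = max(0, 0.10) = 0.10
~(p & r) = 1 − 0.10 = 0.90
p \/ ~(p & r) = max(0.56, 0.90) = 0.90
So the left factor is p \/ ~(p & r) = 0.90.
~q = 1 − 0.76 = 0.24
~q \/ p = max(0.24, 0.56) = 0.56
~(~q \/ p) = 1 − 0.56 = 0.44
So the right-hand bound is ~(~q \/ p) = 0.44.
The residuum of the Łukasiewicz t-norm gives the supremum: min(1, 1 − 0.90 + 0.44).
1 − 0.90 + 0.44 = 0.54, so t = min(1, 0.54) = 0.54.
Check: 0.90 & 0.54 = max(0, 0.44) = 0.44 ≤ 0.44.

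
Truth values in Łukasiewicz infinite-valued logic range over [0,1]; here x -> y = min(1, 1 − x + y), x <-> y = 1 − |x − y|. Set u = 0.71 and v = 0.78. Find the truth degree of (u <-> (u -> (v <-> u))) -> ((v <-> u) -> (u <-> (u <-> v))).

1.00

v <-> u = 1 − |0.78 − 0.71| = 1 − 0.07 = 0.93
u -> (v <-> u) = min(1, 1 − 0.71 + 0.93) = min(1, 1.22) = 1.00
u <-> (u -> (v <-> u)) = 1 − |0.71 − 1.00| = 1 − 0.29 = 0.71
u <-> v = 1 − |0.71 − 0.78| = 1 − 0.07 = 0.93
u <-> (u <-> v) = 1 − |0.71 − 0.93| = 1 − 0.22 = 0.78
(v <-> u) -> (u <-> (u <-> v)) = min(1, 1 − 0.93 + 0.78) = min(1, 0.85) = 0.85
(u <-> (u -> (v <-> u))) -> ((v <-> u) -> (u <-> (u <-> v))) = min(1, 1 − 0.71 + 0.85) = min(1, 1.14) = 1.00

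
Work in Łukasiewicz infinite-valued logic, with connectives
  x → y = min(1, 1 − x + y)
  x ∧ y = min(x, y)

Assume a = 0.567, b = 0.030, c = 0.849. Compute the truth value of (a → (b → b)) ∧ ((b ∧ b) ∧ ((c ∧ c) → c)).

0.030

b → b = min(1, 1 − 0.030 + 0.030) = min(1, 1.000) = 1.000
a → (b → b) = min(1, 1 − 0.567 + 1.000) = min(1, 1.433) = 1.000
b ∧ b = min(0.030, 0.030) = 0.030
c ∧ c = min(0.849, 0.849) = 0.849
(c ∧ c) → c = min(1, 1 − 0.849 + 0.849) = min(1, 1.000) = 1.000
(b ∧ b) ∧ ((c ∧ c) → c) = min(0.030, 1.000) = 0.030
(a → (b → b)) ∧ ((b ∧ b) ∧ ((c ∧ c) → c)) = min(1.000, 0.030) = 0.030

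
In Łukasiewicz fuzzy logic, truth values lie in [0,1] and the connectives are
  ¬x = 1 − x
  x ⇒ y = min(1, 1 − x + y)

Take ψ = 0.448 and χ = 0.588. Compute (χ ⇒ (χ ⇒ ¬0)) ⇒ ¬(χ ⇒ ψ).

¬0 = 1 − 0.000 = 1.000
χ ⇒ ¬0 = min(1, 1 − 0.588 + 1.000) = min(1, 1.412) = 1.000
χ ⇒ (χ ⇒ ¬0) = min(1, 1 − 0.588 + 1.000) = min(1, 1.412) = 1.000
χ ⇒ ψ = min(1, 1 − 0.588 + 0.448) = min(1, 0.860) = 0.860
¬(χ ⇒ ψ) = 1 − 0.860 = 0.140
(χ ⇒ (χ ⇒ ¬0)) ⇒ ¬(χ ⇒ ψ) = min(1, 1 − 1.000 + 0.140) = min(1, 0.140) = 0.140

0.140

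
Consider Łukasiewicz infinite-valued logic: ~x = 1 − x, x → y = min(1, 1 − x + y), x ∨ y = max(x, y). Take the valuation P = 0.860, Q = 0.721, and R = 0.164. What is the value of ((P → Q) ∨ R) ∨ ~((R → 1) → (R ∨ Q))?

0.861

P → Q = min(1, 1 − 0.860 + 0.721) = min(1, 0.861) = 0.861
(P → Q) ∨ R = max(0.861, 0.164) = 0.861
R → 1 = min(1, 1 − 0.164 + 1.000) = min(1, 1.836) = 1.000
R ∨ Q = max(0.164, 0.721) = 0.721
(R → 1) → (R ∨ Q) = min(1, 1 − 1.000 + 0.721) = min(1, 0.721) = 0.721
~((R → 1) → (R ∨ Q)) = 1 − 0.721 = 0.279
((P → Q) ∨ R) ∨ ~((R → 1) → (R ∨ Q)) = max(0.861, 0.279) = 0.861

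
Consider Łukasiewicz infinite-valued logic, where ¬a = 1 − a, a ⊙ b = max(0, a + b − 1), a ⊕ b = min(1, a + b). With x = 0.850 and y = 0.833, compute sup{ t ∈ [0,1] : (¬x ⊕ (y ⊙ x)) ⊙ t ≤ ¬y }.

0.334

¬x = 1 − 0.850 = 0.150
y ⊙ x = max(0, 0.833 + 0.850 − 1) = max(0, 0.683) = 0.683
¬x ⊕ (y ⊙ x) = min(1, 0.150 + 0.683) = min(1, 0.833) = 0.833
So the left factor is ¬x ⊕ (y ⊙ x) = 0.833.
¬y = 1 − 0.833 = 0.167
So the right-hand bound is ¬y = 0.167.
The residuum of the Łukasiewicz t-norm gives the supremum: min(1, 1 − 0.833 + 0.167).
1 − 0.833 + 0.167 = 0.334, so t = min(1, 0.334) = 0.334.
Check: 0.833 ⊙ 0.334 = max(0, 0.167) = 0.167 ≤ 0.167.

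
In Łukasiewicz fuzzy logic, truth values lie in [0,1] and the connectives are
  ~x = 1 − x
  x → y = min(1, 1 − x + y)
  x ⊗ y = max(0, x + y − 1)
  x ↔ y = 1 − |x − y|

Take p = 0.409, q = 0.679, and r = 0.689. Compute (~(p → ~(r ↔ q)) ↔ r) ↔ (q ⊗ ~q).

0.290

r ↔ q = 1 − |0.689 − 0.679| = 1 − 0.010 = 0.990
~(r ↔ q) = 1 − 0.990 = 0.010
p → ~(r ↔ q) = min(1, 1 − 0.409 + 0.010) = min(1, 0.601) = 0.601
~(p → ~(r ↔ q)) = 1 − 0.601 = 0.399
~(p → ~(r ↔ q)) ↔ r = 1 − |0.399 − 0.689| = 1 − 0.290 = 0.710
~q = 1 − 0.679 = 0.321
q ⊗ ~q = max(0, 0.679 + 0.321 − 1) = max(0, 0.000) = 0.000
(~(p → ~(r ↔ q)) ↔ r) ↔ (q ⊗ ~q) = 1 − |0.710 − 0.000| = 1 − 0.710 = 0.290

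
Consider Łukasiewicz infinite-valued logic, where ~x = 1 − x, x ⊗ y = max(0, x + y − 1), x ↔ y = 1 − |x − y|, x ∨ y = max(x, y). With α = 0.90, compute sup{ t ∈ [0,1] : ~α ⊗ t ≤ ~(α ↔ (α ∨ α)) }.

~α = 1 − 0.90 = 0.10
So the left factor is ~α = 0.10.
α ∨ α = max(0.90, 0.90) = 0.90
α ↔ (α ∨ α) = 1 − |0.90 − 0.90| = 1 − 0.00 = 1.00
~(α ↔ (α ∨ α)) = 1 − 1.00 = 0.00
So the right-hand bound is ~(α ↔ (α ∨ α)) = 0.00.
The residuum of the Łukasiewicz t-norm gives the supremum: min(1, 1 − 0.10 + 0.00).
1 − 0.10 + 0.00 = 0.90, so t = min(1, 0.90) = 0.90.
Check: 0.10 ⊗ 0.90 = max(0, 0.00) = 0.00 ≤ 0.00.

0.90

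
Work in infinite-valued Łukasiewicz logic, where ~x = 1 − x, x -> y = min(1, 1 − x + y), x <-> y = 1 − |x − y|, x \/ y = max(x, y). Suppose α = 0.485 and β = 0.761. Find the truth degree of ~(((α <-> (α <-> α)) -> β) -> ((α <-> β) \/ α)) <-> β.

α <-> α = 1 − |0.485 − 0.485| = 1 − 0.000 = 1.000
α <-> (α <-> α) = 1 − |0.485 − 1.000| = 1 − 0.515 = 0.485
(α <-> (α <-> α)) -> β = min(1, 1 − 0.485 + 0.761) = min(1, 1.276) = 1.000
α <-> β = 1 − |0.485 − 0.761| = 1 − 0.276 = 0.724
(α <-> β) \/ α = max(0.724, 0.485) = 0.724
((α <-> (α <-> α)) -> β) -> ((α <-> β) \/ α) = min(1, 1 − 1.000 + 0.724) = min(1, 0.724) = 0.724
~(((α <-> (α <-> α)) -> β) -> ((α <-> β) \/ α)) = 1 − 0.724 = 0.276
~(((α <-> (α <-> α)) -> β) -> ((α <-> β) \/ α)) <-> β = 1 − |0.276 − 0.761| = 1 − 0.485 = 0.515

0.515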